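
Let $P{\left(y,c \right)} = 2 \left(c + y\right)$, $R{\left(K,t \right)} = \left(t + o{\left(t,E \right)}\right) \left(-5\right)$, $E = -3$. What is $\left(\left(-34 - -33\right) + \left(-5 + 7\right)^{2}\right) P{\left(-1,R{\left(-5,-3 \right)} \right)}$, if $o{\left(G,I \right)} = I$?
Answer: $174$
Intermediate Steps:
$R{\left(K,t \right)} = 15 - 5 t$ ($R{\left(K,t \right)} = \left(t - 3\right) \left(-5\right) = \left(-3 + t\right) \left(-5\right) = 15 - 5 t$)
$P{\left(y,c \right)} = 2 c + 2 y$
$\left(\left(-34 - -33\right) + \left(-5 + 7\right)^{2}\right) P{\left(-1,R{\left(-5,-3 \right)} \right)} = \left(\left(-34 - -33\right) + \left(-5 + 7\right)^{2}\right) \left(2 \left(15 - -15\right) + 2 \left(-1\right)\right) = \left(\left(-34 + 33\right) + 2^{2}\right) \left(2 \left(15 + 15\right) - 2\right) = \left(-1 + 4\right) \left(2 \cdot 30 - 2\right) = 3 \left(60 - 2\right) = 3 \cdot 58 = 174$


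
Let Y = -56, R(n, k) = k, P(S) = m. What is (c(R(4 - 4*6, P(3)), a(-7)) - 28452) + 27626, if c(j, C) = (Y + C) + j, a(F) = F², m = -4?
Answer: -837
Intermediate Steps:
P(S) = -4
c(j, C) = -56 + C + j (c(j, C) = (-56 + C) + j = -56 + C + j)
(c(R(4 - 4*6, P(3)), a(-7)) - 28452) + 27626 = ((-56 + (-7)² - 4) - 28452) + 27626 = ((-56 + 49 - 4) - 28452) + 27626 = (-11 - 28452) + 27626 = -28463 + 27626 = -837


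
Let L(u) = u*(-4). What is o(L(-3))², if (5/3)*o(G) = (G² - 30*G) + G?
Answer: 374544/25 ≈ 14982.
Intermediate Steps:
L(u) = -4*u
o(G) = -87*G/5 + 3*G²/5 (o(G) = 3*((G² - 30*G) + G)/5 = 3*(G² - 29*G)/5 = -87*G/5 + 3*G²/5)
o(L(-3))² = (3*(-4*(-3))*(-29 - 4*(-3))/5)² = ((⅗)*12*(-29 + 12))² = ((⅗)*12*(-17))² = (-612/5)² = 374544/25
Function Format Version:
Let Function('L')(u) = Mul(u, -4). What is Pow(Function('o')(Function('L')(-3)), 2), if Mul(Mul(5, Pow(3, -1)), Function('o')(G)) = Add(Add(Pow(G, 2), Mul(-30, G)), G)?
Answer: Rational(374544, 25) ≈ 14982.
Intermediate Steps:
Function('L')(u) = Mul(-4, u)
Function('o')(G) = Add(Mul(Rational(-87, 5), G), Mul(Rational(3, 5), Pow(G, 2))) (Function('o')(G) = Mul(Rational(3, 5), Add(Add(Pow(G, 2), Mul(-30, G)), G)) = Mul(Rational(3, 5), Add(Pow(G, 2), Mul(-29, G))) = Add(Mul(Rational(-87, 5), G), Mul(Rational(3, 5), Pow(G, 2))))
Pow(Function('o')(Function('L')(-3)), 2) = Pow(Mul(Rational(3, 5), Mul(-4, -3), Add(-29, Mul(-4, -3))), 2) = Pow(Mul(Rational(3, 5), 12, Add(-29, 12)), 2) = Pow(Mul(Rational(3, 5), 12, -17), 2) = Pow(Rational(-612, 5), 2) = Rational(374544, 25)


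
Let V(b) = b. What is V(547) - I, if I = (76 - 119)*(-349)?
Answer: -14460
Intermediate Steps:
I = 15007 (I = -43*(-349) = 15007)
V(547) - I = 547 - 1*15007 = 547 - 15007 = -14460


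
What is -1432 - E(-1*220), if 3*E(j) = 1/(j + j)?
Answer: -1890239/1320 ≈ -1432.0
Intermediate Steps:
E(j) = 1/(6*j) (E(j) = 1/(3*(j + j)) = 1/(3*((2*j))) = (1/(2*j))/3 = 1/(6*j))
-1432 - E(-1*220) = -1432 - 1/(6*((-1*220))) = -1432 - 1/(6*(-220)) = -1432 - (-1)/(6*220) = -1432 - 1*(-1/1320) = -1432 + 1/1320 = -1890239/1320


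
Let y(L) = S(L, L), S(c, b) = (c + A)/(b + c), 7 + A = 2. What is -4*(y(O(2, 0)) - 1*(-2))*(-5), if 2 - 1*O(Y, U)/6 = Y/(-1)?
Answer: 575/12 ≈ 47.917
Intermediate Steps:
A = -5 (A = -7 + 2 = -5)
O(Y, U) = 12 + 6*Y (O(Y, U) = 12 - 6*Y/(-1) = 12 - 6*Y*(-1) = 12 - (-6)*Y = 12 + 6*Y)
S(c, b) = (-5 + c)/(b + c) (S(c, b) = (c - 5)/(b + c) = (-5 + c)/(b + c))
y(L) = (-5 + L)/(2*L) (y(L) = (-5 + L)/(L + L) = (-5 + L)/((2*L)) = (1/(2*L))*(-5 + L) = (-5 + L)/(2*L))
-4*(y(O(2, 0)) - 1*(-2))*(-5) = -4*((-5 + (12 + 6*2))/(2*(12 + 6*2)) - 1*(-2))*(-5) = -4*((-5 + (12 + 12))/(2*(12 + 12)) + 2)*(-5) = -4*((½)*(-5 + 24)/24 + 2)*(-5) = -4*((½)*(1/24)*19 + 2)*(-5) = -4*(19/48 + 2)*(-5) = -4*115/48*(-5) = -115/12*(-5) = 575/12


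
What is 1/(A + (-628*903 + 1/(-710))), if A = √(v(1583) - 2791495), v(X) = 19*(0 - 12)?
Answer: -285867045110/162112035119353181 - 504100*I*√2791723/162112035119353181 ≈ -1.7634e-6 - 5.1956e-9*I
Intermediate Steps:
v(X) = -228 (v(X) = 19*(-12) = -228)
A = I*√2791723 (A = √(-228 - 2791495) = √(-2791723) = I*√2791723 ≈ 1670.8*I)
1/(A + (-628*903 + 1/(-710))) = 1/(I*√2791723 + (-628*903 + 1/(-710))) = 1/(I*√2791723 + (-567084 - 1/710)) = 1/(I*√2791723 - 402629641/710) = 1/(-402629641/710 + I*√2791723)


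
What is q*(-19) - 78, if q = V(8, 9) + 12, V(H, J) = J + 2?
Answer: -515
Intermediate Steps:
V(H, J) = 2 + J
q = 23 (q = (2 + 9) + 12 = 11 + 12 = 23)
q*(-19) - 78 = 23*(-19) - 78 = -437 - 78 = -515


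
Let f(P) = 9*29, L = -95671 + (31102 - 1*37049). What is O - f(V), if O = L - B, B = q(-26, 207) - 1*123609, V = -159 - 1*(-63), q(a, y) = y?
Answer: 21523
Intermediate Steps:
V = -96 (V = -159 + 63 = -96)
L = -101618 (L = -95671 + (31102 - 37049) = -95671 - 5947 = -101618)
B = -123402 (B = 207 - 1*123609 = 207 - 123609 = -123402)
f(P) = 261
O = 21784 (O = -101618 - 1*(-123402) = -101618 + 123402 = 21784)
O - f(V) = 21784 - 1*261 = 21784 - 261 = 21523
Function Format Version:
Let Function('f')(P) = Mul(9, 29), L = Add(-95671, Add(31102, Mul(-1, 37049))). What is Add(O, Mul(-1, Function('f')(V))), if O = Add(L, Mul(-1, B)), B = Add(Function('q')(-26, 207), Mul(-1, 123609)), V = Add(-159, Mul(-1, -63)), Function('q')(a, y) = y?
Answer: 21523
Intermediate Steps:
V = -96 (V = Add(-159, 63) = -96)
L = -101618 (L = Add(-95671, Add(31102, -37049)) = Add(-95671, -5947) = -101618)
B = -123402 (B = Add(207, Mul(-1, 123609)) = Add(207, -123609) = -123402)
Function('f')(P) = 261
O = 21784 (O = Add(-101618, Mul(-1, -123402)) = Add(-101618, 123402) = 21784)
Add(O, Mul(-1, Function('f')(V))) = Add(21784, Mul(-1, 261)) = Add(21784, -261) = 21523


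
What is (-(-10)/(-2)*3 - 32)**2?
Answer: 2209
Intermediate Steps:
(-(-10)/(-2)*3 - 32)**2 = (-(-10)*(-1)/2*3 - 32)**2 = (-2*5/2*3 - 32)**2 = (-5*3 - 32)**2 = (-15 - 32)**2 = (-47)**2 = 2209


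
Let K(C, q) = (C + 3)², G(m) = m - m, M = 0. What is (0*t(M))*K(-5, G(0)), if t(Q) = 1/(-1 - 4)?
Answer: 0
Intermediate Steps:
G(m) = 0
K(C, q) = (3 + C)²
t(Q) = -⅕ (t(Q) = 1/(-5) = -⅕)
(0*t(M))*K(-5, G(0)) = (0*(-⅕))*(3 - 5)² = 0*(-2)² = 0*4 = 0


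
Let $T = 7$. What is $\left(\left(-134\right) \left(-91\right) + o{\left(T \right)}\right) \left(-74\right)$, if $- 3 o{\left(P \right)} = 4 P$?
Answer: $- \frac{2704996}{3} \approx -9.0167 \cdot 10^{5}$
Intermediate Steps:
$o{\left(P \right)} = - \frac{4 P}{3}$
$\left(\left(-134\right) \left(-91\right) + o{\left(T \right)}\right) \left(-74\right) = \left(\left(-134\right) \left(-91\right) - \frac{28}{3}\right) \left(-74\right) = \left(12194 - \frac{28}{3}\right) \left(-74\right) = \frac{36554}{3} \left(-74\right) = - \frac{2704996}{3}$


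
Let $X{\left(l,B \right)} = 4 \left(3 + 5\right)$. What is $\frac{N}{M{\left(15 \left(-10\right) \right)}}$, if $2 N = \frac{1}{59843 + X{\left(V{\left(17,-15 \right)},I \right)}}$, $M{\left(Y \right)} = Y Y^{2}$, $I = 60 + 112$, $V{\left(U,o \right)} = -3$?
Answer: $- \frac{1}{404156250000} \approx -2.4743 \cdot 10^{-12}$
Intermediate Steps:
$I = 172$
$X{\left(l,B \right)} = 32$ ($X{\left(l,B \right)} = 4 \cdot 8 = 32$)
$M{\left(Y \right)} = Y^{3}$
$N = \frac{1}{119750}$ ($N = \frac{1}{2 \left(59843 + 32\right)} = \frac{1}{2 \cdot 59875} = \frac{1}{2} \cdot \frac{1}{59875} = \frac{1}{119750} \approx 8.3507 \cdot 10^{-6}$)
$\frac{N}{M{\left(15 \left(-10\right) \right)}} = \frac{1}{119750 \left(15 \left(-10\right)\right)^{3}} = \frac{1}{119750 \left(-150\right)^{3}} = \frac{1}{119750 \left(-3375000\right)} = \frac{1}{119750} \left(- \frac{1}{3375000}\right) = - \frac{1}{404156250000}$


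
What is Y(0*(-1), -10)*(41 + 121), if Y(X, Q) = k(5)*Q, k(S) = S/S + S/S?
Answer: -3240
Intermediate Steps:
k(S) = 2 (k(S) = 1 + 1 = 2)
Y(X, Q) = 2*Q
Y(0*(-1), -10)*(41 + 121) = (2*(-10))*(41 + 121) = -20*162 = -3240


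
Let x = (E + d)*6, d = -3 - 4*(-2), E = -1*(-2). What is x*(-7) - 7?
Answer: -301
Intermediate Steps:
E = 2
d = 5 (d = -3 + 8 = 5)
x = 42 (x = (2 + 5)*6 = 7*6 = 42)
x*(-7) - 7 = 42*(-7) - 7 = -294 - 7 = -301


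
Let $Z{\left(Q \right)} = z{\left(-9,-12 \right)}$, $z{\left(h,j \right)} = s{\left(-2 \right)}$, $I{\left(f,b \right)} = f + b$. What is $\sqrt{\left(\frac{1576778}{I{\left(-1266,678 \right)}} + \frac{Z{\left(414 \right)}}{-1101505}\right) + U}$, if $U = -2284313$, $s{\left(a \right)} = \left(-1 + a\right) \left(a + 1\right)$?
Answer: $\frac{17 i \sqrt{16937091042709470990}}{46263210} \approx 1512.3 i$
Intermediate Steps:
$I{\left(f,b \right)} = b + f$
$s{\left(a \right)} = \left(1 + a\right) \left(-1 + a\right)$ ($s{\left(a \right)} = \left(-1 + a\right) \left(1 + a\right) = \left(1 + a\right) \left(-1 + a\right)$)
$z{\left(h,j \right)} = 3$ ($z{\left(h,j \right)} = -1 + \left(-2\right)^{2} = -1 + 4 = 3$)
$Z{\left(Q \right)} = 3$
$\sqrt{\left(\frac{1576778}{I{\left(-1266,678 \right)}} + \frac{Z{\left(414 \right)}}{-1101505}\right) + U} = \sqrt{\left(\frac{1576778}{678 - 1266} + \frac{3}{-1101505}\right) - 2284313} = \sqrt{\left(\frac{1576778}{-588} + 3 \left(- \frac{1}{1101505}\right)\right) - 2284313} = \sqrt{\left(1576778 \left(- \frac{1}{588}\right) - \frac{3}{1101505}\right) - 2284313} = \sqrt{\left(- \frac{112627}{42} - \frac{3}{1101505}\right) - 2284313} = \sqrt{- \frac{124059203761}{46263210} - 2284313} = \sqrt{- \frac{105803711228491}{46263210}} = \frac{17 i \sqrt{16937091042709470990}}{46263210}$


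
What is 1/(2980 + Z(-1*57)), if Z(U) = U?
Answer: 1/2923 ≈ 0.00034211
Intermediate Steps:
1/(2980 + Z(-1*57)) = 1/(2980 - 1*57) = 1/(2980 - 57) = 1/2923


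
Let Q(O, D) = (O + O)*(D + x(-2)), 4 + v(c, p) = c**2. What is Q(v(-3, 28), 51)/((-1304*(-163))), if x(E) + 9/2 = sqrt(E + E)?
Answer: 465/212552 + 5*I/53138 ≈ 0.0021877 + 9.4095e-5*I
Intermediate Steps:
x(E) = -9/2 + sqrt(2)*sqrt(E) (x(E) = -9/2 + sqrt(E + E) = -9/2 + sqrt(2*E) = -9/2 + sqrt(2)*sqrt(E))
v(c, p) = -4 + c**2
Q(O, D) = 2*O*(-9/2 + D + 2*I) (Q(O, D) = (O + O)*(D + (-9/2 + sqrt(2)*sqrt(-2))) = (2*O)*(D + (-9/2 + sqrt(2)*(I*sqrt(2)))) = (2*O)*(D + (-9/2 + 2*I)) = (2*O)*(-9/2 + D + 2*I) = 2*O*(-9/2 + D + 2*I))
Q(v(-3, 28), 51)/((-1304*(-163))) = ((-4 + (-3)**2)*(-9 + 2*51 + 4*I))/((-1304*(-163))) = ((-4 + 9)*(-9 + 102 + 4*I))/212552 = (5*(93 + 4*I))*(1/212552) = (465 + 20*I)*(1/212552) = 465/212552 + 5*I/53138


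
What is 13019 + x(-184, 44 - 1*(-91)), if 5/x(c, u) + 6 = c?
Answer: 494721/38 ≈ 13019.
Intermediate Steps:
x(c, u) = 5/(-6 + c)
13019 + x(-184, 44 - 1*(-91)) = 13019 + 5/(-6 - 184) = 13019 + 5/(-190) = 13019 + 5*(-1/190) = 13019 - 1/38 = 494721/38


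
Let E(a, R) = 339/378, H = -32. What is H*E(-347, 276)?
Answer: -1808/63 ≈ -28.698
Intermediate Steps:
E(a, R) = 113/126 (E(a, R) = 339*(1/378) = 113/126)
H*E(-347, 276) = -32*113/126 = -1808/63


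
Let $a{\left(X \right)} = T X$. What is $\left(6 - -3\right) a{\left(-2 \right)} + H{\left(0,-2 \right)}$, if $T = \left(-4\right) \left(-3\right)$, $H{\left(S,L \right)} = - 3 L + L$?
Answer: $-212$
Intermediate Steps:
$H{\left(S,L \right)} = - 2 L$
$T = 12$
$a{\left(X \right)} = 12 X$
$\left(6 - -3\right) a{\left(-2 \right)} + H{\left(0,-2 \right)} = \left(6 - -3\right) 12 \left(-2\right) - -4 = \left(6 + 3\right) \left(-24\right) + 4 = 9 \left(-24\right) + 4 = -216 + 4 = -212$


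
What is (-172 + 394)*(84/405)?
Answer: 2072/45 ≈ 46.044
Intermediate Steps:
(-172 + 394)*(84/405) = 222*(84*(1/405)) = 222*(28/135) = 2072/45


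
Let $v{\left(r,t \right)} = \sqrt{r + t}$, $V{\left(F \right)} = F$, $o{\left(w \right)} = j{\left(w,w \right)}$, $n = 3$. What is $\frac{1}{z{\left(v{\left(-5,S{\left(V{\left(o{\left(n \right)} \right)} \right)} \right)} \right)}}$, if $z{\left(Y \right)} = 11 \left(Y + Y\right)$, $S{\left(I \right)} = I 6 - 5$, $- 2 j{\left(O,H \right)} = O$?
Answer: $- \frac{i \sqrt{19}}{418} \approx - 0.010428 i$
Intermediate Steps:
$j{\left(O,H \right)} = - \frac{O}{2}$
$o{\left(w \right)} = - \frac{w}{2}$
$S{\left(I \right)} = -5 + 6 I$ ($S{\left(I \right)} = 6 I - 5 = -5 + 6 I$)
$z{\left(Y \right)} = 22 Y$ ($z{\left(Y \right)} = 11 \cdot 2 Y = 22 Y$)
$\frac{1}{z{\left(v{\left(-5,S{\left(V{\left(o{\left(n \right)} \right)} \right)} \right)} \right)}} = \frac{1}{22 \sqrt{-5 + \left(-5 + 6 \left(\left(- \frac{1}{2}\right) 3\right)\right)}} = \frac{1}{22 \sqrt{-5 + \left(-5 + 6 \left(- \frac{3}{2}\right)\right)}} = \frac{1}{22 \sqrt{-5 - 14}} = \frac{1}{22 \sqrt{-19}} = \frac{1}{22 i \sqrt{19}} = - \frac{i \sqrt{19}}{418}$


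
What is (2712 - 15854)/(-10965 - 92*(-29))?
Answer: 13142/8297 ≈ 1.5839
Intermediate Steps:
(2712 - 15854)/(-10965 - 92*(-29)) = -13142/(-10965 + 2668) = -13142/(-8297) = -13142*(-1/8297) = 13142/8297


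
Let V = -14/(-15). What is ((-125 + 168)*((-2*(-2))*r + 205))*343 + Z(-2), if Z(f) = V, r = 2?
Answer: 47123069/15 ≈ 3.1415e+6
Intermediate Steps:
V = 14/15 (V = -14*(-1/15) = 14/15 ≈ 0.93333)
Z(f) = 14/15
((-125 + 168)*((-2*(-2))*r + 205))*343 + Z(-2) = ((-125 + 168)*(-2*(-2)*2 + 205))*343 + 14/15 = (43*(4*2 + 205))*343 + 14/15 = (43*(8 + 205))*343 + 14/15 = (43*213)*343 + 14/15 = 9159*343 + 14/15 = 3141537 + 14/15 = 47123069/15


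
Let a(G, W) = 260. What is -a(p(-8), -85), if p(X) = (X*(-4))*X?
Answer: -260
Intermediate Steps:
p(X) = -4*X² (p(X) = (-4*X)*X = -4*X²)
-a(p(-8), -85) = -1*260 = -260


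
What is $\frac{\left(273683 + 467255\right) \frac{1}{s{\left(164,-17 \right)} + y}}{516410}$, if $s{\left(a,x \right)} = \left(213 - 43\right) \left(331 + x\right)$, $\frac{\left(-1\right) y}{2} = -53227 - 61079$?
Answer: $\frac{370469}{72811744360} \approx 5.088 \cdot 10^{-6}$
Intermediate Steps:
$y = 228612$ ($y = - 2 \left(-53227 - 61079\right) = \left(-2\right) \left(-114306\right) = 228612$)
$s{\left(a,x \right)} = 56270 + 170 x$ ($s{\left(a,x \right)} = 170 \left(331 + x\right) = 56270 + 170 x$)
$\frac{\left(273683 + 467255\right) \frac{1}{s{\left(164,-17 \right)} + y}}{516410} = \frac{\left(273683 + 467255\right) \frac{1}{\left(56270 + 170 \left(-17\right)\right) + 228612}}{516410} = \frac{740938}{\left(56270 - 2890\right) + 228612} \cdot \frac{1}{516410} = \frac{740938}{53380 + 228612} \cdot \frac{1}{516410} = \frac{740938}{281992} \cdot \frac{1}{516410} = 740938 \cdot \frac{1}{281992} \cdot \frac{1}{516410} = \frac{370469}{140996} \cdot \frac{1}{516410} = \frac{370469}{72811744360}$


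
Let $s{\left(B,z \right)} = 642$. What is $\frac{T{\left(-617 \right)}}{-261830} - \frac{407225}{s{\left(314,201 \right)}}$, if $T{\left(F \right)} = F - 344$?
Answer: $- \frac{26655776197}{42023715} \approx -634.3$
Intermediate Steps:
$T{\left(F \right)} = -344 + F$ ($T{\left(F \right)} = F - 344 = -344 + F$)
$\frac{T{\left(-617 \right)}}{-261830} - \frac{407225}{s{\left(314,201 \right)}} = \frac{-344 - 617}{-261830} - \frac{407225}{642} = \left(-961\right) \left(- \frac{1}{261830}\right) - \frac{407225}{642} = \frac{961}{261830} - \frac{407225}{642} = - \frac{26655776197}{42023715}$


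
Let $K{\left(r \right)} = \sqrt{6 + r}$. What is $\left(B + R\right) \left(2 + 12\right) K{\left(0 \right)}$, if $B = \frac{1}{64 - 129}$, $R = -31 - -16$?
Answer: $- \frac{13664 \sqrt{6}}{65} \approx -514.92$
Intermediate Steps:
$R = -15$ ($R = -31 + 16 = -15$)
$B = - \frac{1}{65}$ ($B = \frac{1}{-65} = - \frac{1}{65} \approx -0.015385$)
$\left(B + R\right) \left(2 + 12\right) K{\left(0 \right)} = \left(- \frac{1}{65} - 15\right) \left(2 + 12\right) \sqrt{6 + 0} = - \frac{976 \cdot 14 \sqrt{6}}{65} = - \frac{13664 \sqrt{6}}{65}$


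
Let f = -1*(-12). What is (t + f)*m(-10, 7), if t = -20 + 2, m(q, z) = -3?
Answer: 18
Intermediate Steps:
f = 12
t = -18
(t + f)*m(-10, 7) = (-18 + 12)*(-3) = -6*(-3) = 18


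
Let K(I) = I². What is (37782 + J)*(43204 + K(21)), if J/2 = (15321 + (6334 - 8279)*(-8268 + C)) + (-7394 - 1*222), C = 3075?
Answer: 883984171490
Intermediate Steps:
J = 20216180 (J = 2*((15321 + (6334 - 8279)*(-8268 + 3075)) + (-7394 - 1*222)) = 2*((15321 - 1945*(-5193)) + (-7394 - 222)) = 2*((15321 + 10100385) - 7616) = 2*(10115706 - 7616) = 2*10108090 = 20216180)
(37782 + J)*(43204 + K(21)) = (37782 + 20216180)*(43204 + 21²) = 20253962*(43204 + 441) = 20253962*43645 = 883984171490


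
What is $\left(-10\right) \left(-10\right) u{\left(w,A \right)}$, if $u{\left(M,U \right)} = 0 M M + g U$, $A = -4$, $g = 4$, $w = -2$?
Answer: $-1600$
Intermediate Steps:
$u{\left(M,U \right)} = 4 U$ ($u{\left(M,U \right)} = 0 M M + 4 U = 0 M + 4 U = 0 + 4 U = 4 U$)
$\left(-10\right) \left(-10\right) u{\left(w,A \right)} = \left(-10\right) \left(-10\right) 4 \left(-4\right) = 100 \left(-16\right) = -1600$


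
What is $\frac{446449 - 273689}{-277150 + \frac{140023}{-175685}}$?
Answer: $- \frac{30351340600}{48691237773} \approx -0.62334$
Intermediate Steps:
$\frac{446449 - 273689}{-277150 + \frac{140023}{-175685}} = \frac{172760}{-277150 + 140023 \left(- \frac{1}{175685}\right)} = \frac{172760}{-277150 - \frac{140023}{175685}} = \frac{172760}{- \frac{48691237773}{175685}} = 172760 \left(- \frac{175685}{48691237773}\right) = - \frac{30351340600}{48691237773}$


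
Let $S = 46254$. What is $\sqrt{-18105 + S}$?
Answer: $\sqrt{28149} \approx 167.78$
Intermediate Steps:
$\sqrt{-18105 + S} = \sqrt{-18105 + 46254} = \sqrt{28149}$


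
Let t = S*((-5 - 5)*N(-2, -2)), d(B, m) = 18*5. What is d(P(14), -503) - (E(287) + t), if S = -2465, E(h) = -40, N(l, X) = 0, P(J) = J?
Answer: 130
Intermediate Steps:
d(B, m) = 90
t = 0 (t = -2465*(-5 - 5)*0 = -(-24650)*0 = -2465*0 = 0)
d(P(14), -503) - (E(287) + t) = 90 - (-40 + 0) = 90 - 1*(-40) = 90 + 40 = 130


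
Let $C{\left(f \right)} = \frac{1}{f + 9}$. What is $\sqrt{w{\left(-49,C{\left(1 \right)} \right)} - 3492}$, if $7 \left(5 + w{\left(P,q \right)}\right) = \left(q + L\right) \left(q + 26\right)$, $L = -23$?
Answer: $\frac{i \sqrt{17553683}}{70} \approx 59.853 i$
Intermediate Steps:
$C{\left(f \right)} = \frac{1}{9 + f}$
$w{\left(P,q \right)} = -5 + \frac{\left(-23 + q\right) \left(26 + q\right)}{7}$ ($w{\left(P,q \right)} = -5 + \frac{\left(q - 23\right) \left(q + 26\right)}{7} = -5 + \frac{\left(-23 + q\right) \left(26 + q\right)}{7}$)
$\sqrt{w{\left(-49,C{\left(1 \right)} \right)} - 3492} = \sqrt{\left(- \frac{633}{7} + \frac{\left(\frac{1}{9 + 1}\right)^{2}}{7} + \frac{3}{7 \left(9 + 1\right)}\right) - 3492} = \sqrt{\left(- \frac{633}{7} + \frac{\left(\frac{1}{10}\right)^{2}}{7} + \frac{3}{7 \cdot 10}\right) - 3492} = \sqrt{\left(- \frac{633}{7} + \frac{1}{7 \cdot 100} + \frac{3}{7} \cdot \frac{1}{10}\right) - 3492} = \sqrt{\left(- \frac{633}{7} + \frac{1}{7} \cdot \frac{1}{100} + \frac{3}{70}\right) - 3492} = \sqrt{\left(- \frac{633}{7} + \frac{1}{700} + \frac{3}{70}\right) - 3492} = \sqrt{- \frac{63269}{700} - 3492} = \sqrt{- \frac{2507669}{700}} = \frac{i \sqrt{17553683}}{70}$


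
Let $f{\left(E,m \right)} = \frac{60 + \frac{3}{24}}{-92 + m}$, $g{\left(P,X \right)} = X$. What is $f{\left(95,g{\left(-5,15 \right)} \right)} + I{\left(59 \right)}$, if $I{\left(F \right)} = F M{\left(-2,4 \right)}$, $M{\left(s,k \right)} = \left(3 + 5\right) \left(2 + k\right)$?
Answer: $\frac{1744031}{616} \approx 2831.2$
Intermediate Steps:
$M{\left(s,k \right)} = 16 + 8 k$ ($M{\left(s,k \right)} = 8 \left(2 + k\right) = 16 + 8 k$)
$f{\left(E,m \right)} = \frac{481}{8 \left(-92 + m\right)}$ ($f{\left(E,m \right)} = \frac{60 + 3 \cdot \frac{1}{24}}{-92 + m} = \frac{60 + \frac{1}{8}}{-92 + m} = \frac{481}{8 \left(-92 + m\right)}$)
$I{\left(F \right)} = 48 F$ ($I{\left(F \right)} = F \left(16 + 8 \cdot 4\right) = F \left(16 + 32\right) = F 48 = 48 F$)
$f{\left(95,g{\left(-5,15 \right)} \right)} + I{\left(59 \right)} = \frac{481}{8 \left(-92 + 15\right)} + 48 \cdot 59 = \frac{481}{8 \left(-77\right)} + 2832 = \frac{481}{8} \left(- \frac{1}{77}\right) + 2832 = - \frac{481}{616} + 2832 = \frac{1744031}{616}$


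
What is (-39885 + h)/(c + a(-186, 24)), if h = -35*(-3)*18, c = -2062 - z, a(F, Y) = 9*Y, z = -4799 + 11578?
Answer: 2533/575 ≈ 4.4052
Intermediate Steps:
z = 6779
c = -8841 (c = -2062 - 1*6779 = -2062 - 6779 = -8841)
h = 1890 (h = 105*18 = 1890)
(-39885 + h)/(c + a(-186, 24)) = (-39885 + 1890)/(-8841 + 9*24) = -37995/(-8841 + 216) = -37995/(-8625) = -37995*(-1/8625) = 2533/575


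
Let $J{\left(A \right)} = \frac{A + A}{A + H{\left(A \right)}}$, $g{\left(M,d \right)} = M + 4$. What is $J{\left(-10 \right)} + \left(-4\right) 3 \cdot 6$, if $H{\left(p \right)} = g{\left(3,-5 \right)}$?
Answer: $- \frac{196}{3} \approx -65.333$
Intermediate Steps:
$g{\left(M,d \right)} = 4 + M$
$H{\left(p \right)} = 7$ ($H{\left(p \right)} = 4 + 3 = 7$)
$J{\left(A \right)} = \frac{2 A}{7 + A}$ ($J{\left(A \right)} = \frac{A + A}{A + 7} = \frac{2 A}{7 + A}$)
$J{\left(-10 \right)} + \left(-4\right) 3 \cdot 6 = 2 \left(-10\right) \frac{1}{7 - 10} + \left(-4\right) 3 \cdot 6 = 2 \left(-10\right) \frac{1}{-3} - 72 = 2 \left(-10\right) \left(- \frac{1}{3}\right) - 72 = \frac{20}{3} - 72 = - \frac{196}{3}$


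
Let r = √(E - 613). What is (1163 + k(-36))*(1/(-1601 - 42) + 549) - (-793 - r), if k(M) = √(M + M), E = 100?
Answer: 1050335877/1643 + 3*I*√57 + 5412036*I*√2/1643 ≈ 6.3928e+5 + 4681.1*I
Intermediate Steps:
r = 3*I*√57 (r = √(100 - 613) = √(-513) = 3*I*√57 ≈ 22.65*I)
k(M) = √2*√M (k(M) = √(2*M) = √2*√M)
(1163 + k(-36))*(1/(-1601 - 42) + 549) - (-793 - r) = (1163 + √2*√(-36))*(1/(-1601 - 42) + 549) - (-793 - 3*I*√57) = (1163 + √2*(6*I))*(1/(-1643) + 549) - (-793 - 3*I*√57) = (1163 + 6*I*√2)*(-1/1643 + 549) + (793 + 3*I*√57) = (1163 + 6*I*√2)*(902006/1643) + (793 + 3*I*√57) = (1049032978/1643 + 5412036*I*√2/1643) + (793 + 3*I*√57) = 1050335877/1643 + 3*I*√57 + 5412036*I*√2/1643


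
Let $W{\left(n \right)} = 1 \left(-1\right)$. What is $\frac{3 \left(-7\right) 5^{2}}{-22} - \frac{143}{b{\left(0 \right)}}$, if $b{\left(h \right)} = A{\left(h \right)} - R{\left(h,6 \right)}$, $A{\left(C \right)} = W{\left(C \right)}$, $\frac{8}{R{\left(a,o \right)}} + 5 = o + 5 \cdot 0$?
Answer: $\frac{7871}{198} \approx 39.753$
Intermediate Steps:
$W{\left(n \right)} = -1$
$R{\left(a,o \right)} = \frac{8}{-5 + o}$ ($R{\left(a,o \right)} = \frac{8}{-5 + \left(o + 5 \cdot 0\right)} = \frac{8}{-5 + \left(o + 0\right)} = \frac{8}{-5 + o}$)
$A{\left(C \right)} = -1$
$b{\left(h \right)} = -9$ ($b{\left(h \right)} = -1 - \frac{8}{-5 + 6} = -1 - \frac{8}{1} = -1 - 8 \cdot 1 = -1 - 8 = -9$)
$\frac{3 \left(-7\right) 5^{2}}{-22} - \frac{143}{b{\left(0 \right)}} = \frac{3 \left(-7\right) 5^{2}}{-22} - \frac{143}{-9} = \left(-21\right) 25 \left(- \frac{1}{22}\right) - - \frac{143}{9} = \left(-525\right) \left(- \frac{1}{22}\right) + \frac{143}{9} = \frac{525}{22} + \frac{143}{9} = \frac{7871}{198}$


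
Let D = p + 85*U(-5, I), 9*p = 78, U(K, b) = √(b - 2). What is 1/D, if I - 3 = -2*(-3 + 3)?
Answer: 3/281 ≈ 0.010676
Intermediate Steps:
I = 3 (I = 3 - 2*(-3 + 3) = 3 - 2*0 = 3 + 0 = 3)
U(K, b) = √(-2 + b)
p = 26/3 (p = (⅑)*78 = 26/3 ≈ 8.6667)
D = 281/3 (D = 26/3 + 85*√(-2 + 3) = 26/3 + 85*√1 = 26/3 + 85*1 = 26/3 + 85 = 281/3 ≈ 93.667)
1/D = 1/(281/3) = 3/281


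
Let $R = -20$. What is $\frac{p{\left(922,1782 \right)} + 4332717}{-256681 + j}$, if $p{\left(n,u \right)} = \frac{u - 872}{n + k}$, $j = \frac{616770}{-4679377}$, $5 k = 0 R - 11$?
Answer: $- \frac{13320294535787063}{789127814421099} \approx -16.88$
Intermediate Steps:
$k = - \frac{11}{5}$ ($k = \frac{0 \left(-20\right) - 11}{5} = \frac{0 - 11}{5} = \frac{1}{5} \left(-11\right) = - \frac{11}{5} \approx -2.2$)
$j = - \frac{616770}{4679377}$ ($j = 616770 \left(- \frac{1}{4679377}\right) = - \frac{616770}{4679377} \approx -0.13181$)
$p{\left(n,u \right)} = \frac{-872 + u}{- \frac{11}{5} + n}$ ($p{\left(n,u \right)} = \frac{u - 872}{n - \frac{11}{5}} = \frac{-872 + u}{- \frac{11}{5} + n}$)
$\frac{p{\left(922,1782 \right)} + 4332717}{-256681 + j} = \frac{\frac{5 \left(-872 + 1782\right)}{-11 + 5 \cdot 922} + 4332717}{-256681 - \frac{616770}{4679377}} = \frac{5 \frac{1}{-11 + 4610} \cdot 910 + 4332717}{- \frac{1201107784507}{4679377}} = \left(5 \cdot \frac{1}{4599} \cdot 910 + 4332717\right) \left(- \frac{4679377}{1201107784507}\right) = \left(\frac{650}{657} + 4332717\right) \left(- \frac{4679377}{1201107784507}\right) = \frac{2846595719}{657} \left(- \frac{4679377}{1201107784507}\right) = - \frac{13320294535787063}{789127814421099}$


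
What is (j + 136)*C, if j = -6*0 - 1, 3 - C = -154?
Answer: 21195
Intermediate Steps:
C = 157 (C = 3 - 1*(-154) = 3 + 154 = 157)
j = -1 (j = 0 - 1 = -1)
(j + 136)*C = (-1 + 136)*157 = 135*157 = 21195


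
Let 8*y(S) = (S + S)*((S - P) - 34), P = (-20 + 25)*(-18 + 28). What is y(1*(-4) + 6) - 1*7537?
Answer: -7578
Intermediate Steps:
P = 50 (P = 5*10 = 50)
y(S) = S*(-84 + S)/4 (y(S) = ((S + S)*((S - 1*50) - 34))/8 = ((2*S)*((S - 50) - 34))/8 = ((2*S)*((-50 + S) - 34))/8 = ((2*S)*(-84 + S))/8 = (2*S*(-84 + S))/8 = S*(-84 + S)/4)
y(1*(-4) + 6) - 1*7537 = (1*(-4) + 6)*(-84 + (1*(-4) + 6))/4 - 1*7537 = (-4 + 6)*(-84 + (-4 + 6))/4 - 7537 = (¼)*2*(-84 + 2) - 7537 = (¼)*2*(-82) - 7537 = -41 - 7537 = -7578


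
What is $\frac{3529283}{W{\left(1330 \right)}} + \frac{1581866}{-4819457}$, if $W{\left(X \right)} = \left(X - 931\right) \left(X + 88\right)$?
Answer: $\frac{16114236350119}{2726762020374} \approx 5.9097$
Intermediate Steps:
$W{\left(X \right)} = \left(-931 + X\right) \left(88 + X\right)$
$\frac{3529283}{W{\left(1330 \right)}} + \frac{1581866}{-4819457} = \frac{3529283}{-81928 + 1330^{2} - 1121190} + \frac{1581866}{-4819457} = \frac{3529283}{-81928 + 1768900 - 1121190} + 1581866 \left(- \frac{1}{4819457}\right) = \frac{3529283}{565782} - \frac{1581866}{4819457} = \frac{16114236350119}{2726762020374}$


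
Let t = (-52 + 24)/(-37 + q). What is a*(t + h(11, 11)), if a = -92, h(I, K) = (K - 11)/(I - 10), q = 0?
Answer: -2576/37 ≈ -69.622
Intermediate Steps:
h(I, K) = (-11 + K)/(-10 + I)
t = 28/37 (t = (-52 + 24)/(-37 + 0) = -28/(-37) = -28*(-1/37) = 28/37 ≈ 0.75676)
a*(t + h(11, 11)) = -92*(28/37 + (-11 + 11)/(-10 + 11)) = -92*(28/37 + 0/1) = -92*(28/37 + 1*0) = -92*(28/37 + 0) = -92*28/37 = -2576/37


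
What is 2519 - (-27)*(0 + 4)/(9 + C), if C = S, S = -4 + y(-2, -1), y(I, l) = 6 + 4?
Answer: 12631/5 ≈ 2526.2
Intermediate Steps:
y(I, l) = 10
S = 6 (S = -4 + 10 = 6)
C = 6
2519 - (-27)*(0 + 4)/(9 + C) = 2519 - (-27)*(0 + 4)/(9 + 6) = 2519 - (-27)*4/15 = 2519 - 1*(-36/5) = 2519 + 36/5 = 12631/5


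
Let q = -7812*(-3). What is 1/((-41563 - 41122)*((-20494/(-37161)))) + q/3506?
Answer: 19856629454787/2970539821670 ≈ 6.6845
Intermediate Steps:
q = 23436
1/((-41563 - 41122)*((-20494/(-37161)))) + q/3506 = 1/((-41563 - 41122)*((-20494/(-37161)))) + 23436/3506 = 1/((-82685)*((-20494*(-1/37161)))) + 23436*(1/3506) = -1/(82685*20494/37161) + 11718/1753 = -1/82685*37161/20494 + 11718/1753 = -37161/1694546390 + 11718/1753 = 19856629454787/2970539821670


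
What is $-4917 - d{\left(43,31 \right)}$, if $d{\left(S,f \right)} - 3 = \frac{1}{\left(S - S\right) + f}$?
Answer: $- \frac{152521}{31} \approx -4920.0$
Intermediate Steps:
$d{\left(S,f \right)} = 3 + \frac{1}{f}$ ($d{\left(S,f \right)} = 3 + \frac{1}{\left(S - S\right) + f} = 3 + \frac{1}{0 + f} = 3 + \frac{1}{f}$)
$-4917 - d{\left(43,31 \right)} = -4917 - \left(3 + \frac{1}{31}\right) = -4917 - \frac{94}{31} = - \frac{152521}{31}$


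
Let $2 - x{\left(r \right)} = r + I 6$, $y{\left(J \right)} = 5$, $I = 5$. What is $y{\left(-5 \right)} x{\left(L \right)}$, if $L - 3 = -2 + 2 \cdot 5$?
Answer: $-195$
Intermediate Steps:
$L = 11$ ($L = 3 + \left(-2 + 2 \cdot 5\right) = 3 + \left(-2 + 10\right) = 3 + 8 = 11$)
$x{\left(r \right)} = -28 - r$ ($x{\left(r \right)} = 2 - \left(r + 5 \cdot 6\right) = 2 - \left(r + 30\right) = 2 - \left(30 + r\right) = -28 - r$)
$y{\left(-5 \right)} x{\left(L \right)} = 5 \left(-28 - 11\right) = 5 \left(-39\right) = -195$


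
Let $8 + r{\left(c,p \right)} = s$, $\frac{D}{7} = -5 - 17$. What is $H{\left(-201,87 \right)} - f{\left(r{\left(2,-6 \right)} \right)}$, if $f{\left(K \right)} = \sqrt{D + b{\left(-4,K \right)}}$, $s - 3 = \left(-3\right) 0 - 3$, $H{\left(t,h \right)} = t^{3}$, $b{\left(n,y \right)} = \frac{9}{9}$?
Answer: $-8120601 - 3 i \sqrt{17} \approx -8.1206 \cdot 10^{6} - 12.369 i$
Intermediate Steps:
$b{\left(n,y \right)} = 1$ ($b{\left(n,y \right)} = 9 \cdot \frac{1}{9} = 1$)
$D = -154$ ($D = 7 \left(-5 - 17\right) = 7 \left(-22\right) = -154$)
$s = 0$ ($s = 3 - 3 = 0$)
$r{\left(c,p \right)} = -8$ ($r{\left(c,p \right)} = -8 + 0 = -8$)
$f{\left(K \right)} = 3 i \sqrt{17}$ ($f{\left(K \right)} = \sqrt{-154 + 1} = \sqrt{-153} = 3 i \sqrt{17}$)
$H{\left(-201,87 \right)} - f{\left(r{\left(2,-6 \right)} \right)} = \left(-201\right)^{3} - 3 i \sqrt{17} = -8120601 - 3 i \sqrt{17}$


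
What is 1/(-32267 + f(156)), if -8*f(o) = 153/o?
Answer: -416/13423123 ≈ -3.0991e-5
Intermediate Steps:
f(o) = -153/(8*o)
1/(-32267 + f(156)) = 1/(-32267 - 153/8/156) = 1/(-32267 - 153/8*1/156) = 1/(-32267 - 51/416) = 1/(-13423123/416) = -416/13423123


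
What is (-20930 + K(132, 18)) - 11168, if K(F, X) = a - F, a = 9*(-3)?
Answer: -32257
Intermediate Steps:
a = -27
K(F, X) = -27 - F
(-20930 + K(132, 18)) - 11168 = (-20930 + (-27 - 1*132)) - 11168 = (-20930 + (-27 - 132)) - 11168 = (-20930 - 159) - 11168 = -21089 - 11168 = -32257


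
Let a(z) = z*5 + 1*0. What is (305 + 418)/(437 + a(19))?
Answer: 723/532 ≈ 1.3590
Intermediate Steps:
a(z) = 5*z (a(z) = 5*z + 0 = 5*z)
(305 + 418)/(437 + a(19)) = (305 + 418)/(437 + 5*19) = 723/(437 + 95) = 723/532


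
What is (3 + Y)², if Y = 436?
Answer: 192721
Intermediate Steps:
(3 + Y)² = (3 + 436)² = 439² = 192721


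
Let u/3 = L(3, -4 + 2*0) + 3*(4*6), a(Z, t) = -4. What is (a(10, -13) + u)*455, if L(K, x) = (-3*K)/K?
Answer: 92365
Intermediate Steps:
L(K, x) = -3
u = 207 (u = 3*(-3 + 3*(4*6)) = 3*(-3 + 3*24) = 3*(-3 + 72) = 3*69 = 207)
(a(10, -13) + u)*455 = (-4 + 207)*455 = 203*455 = 92365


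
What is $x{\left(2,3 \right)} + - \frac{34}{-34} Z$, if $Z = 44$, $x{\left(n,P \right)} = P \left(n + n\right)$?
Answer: $56$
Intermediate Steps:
$x{\left(n,P \right)} = 2 P n$ ($x{\left(n,P \right)} = P 2 n = 2 P n$)
$x{\left(2,3 \right)} + - \frac{34}{-34} Z = 2 \cdot 3 \cdot 2 + - \frac{34}{-34} \cdot 44 = 12 + \left(-34\right) \left(- \frac{1}{34}\right) 44 = 12 + 1 \cdot 44 = 12 + 44 = 56$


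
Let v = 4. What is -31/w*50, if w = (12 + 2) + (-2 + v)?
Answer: -775/8 ≈ -96.875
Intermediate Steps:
w = 16 (w = (12 + 2) + (-2 + 4) = 14 + 2 = 16)
-31/w*50 = -31/16*50 = -775/8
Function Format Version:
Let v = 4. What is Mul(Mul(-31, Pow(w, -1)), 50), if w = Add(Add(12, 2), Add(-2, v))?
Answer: Rational(-775, 8) ≈ -96.875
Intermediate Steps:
w = 16 (w = Add(Add(12, 2), Add(-2, 4)) = Add(14, 2) = 16)
Mul(Mul(-31, Pow(w, -1)), 50) = Mul(Mul(-31, Pow(16, -1)), 50) = Mul(Mul(-31, Rational(1, 16)), 50) = Mul(Rational(-31, 16), 50) = Rational(-775, 8)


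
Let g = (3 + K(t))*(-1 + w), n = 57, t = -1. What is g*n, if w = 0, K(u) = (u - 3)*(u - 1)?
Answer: -627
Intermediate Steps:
K(u) = (-1 + u)*(-3 + u) (K(u) = (-3 + u)*(-1 + u) = (-1 + u)*(-3 + u))
g = -11 (g = (3 + (3 + (-1)**2 - 4*(-1)))*(-1 + 0) = (3 + (3 + 1 + 4))*(-1) = (3 + 8)*(-1) = 11*(-1) = -11)
g*n = -11*57 = -627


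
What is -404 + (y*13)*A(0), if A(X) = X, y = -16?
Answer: -404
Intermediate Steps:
-404 + (y*13)*A(0) = -404 - 16*13*0 = -404 - 208*0 = -404 + 0 = -404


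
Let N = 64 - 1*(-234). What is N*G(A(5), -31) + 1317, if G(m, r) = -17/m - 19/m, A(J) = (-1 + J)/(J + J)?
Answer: -25503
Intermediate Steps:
A(J) = (-1 + J)/(2*J) (A(J) = (-1 + J)/((2*J)) = (-1 + J)*(1/(2*J)) = (-1 + J)/(2*J))
G(m, r) = -36/m
N = 298 (N = 64 + 234 = 298)
N*G(A(5), -31) + 1317 = 298*(-36*10/(-1 + 5)) + 1317 = 298*(-36/((1/2)*(1/5)*4)) + 1317 = 298*(-36/2/5) + 1317 = 298*(-36*5/2) + 1317 = 298*(-90) + 1317 = -26820 + 1317 = -25503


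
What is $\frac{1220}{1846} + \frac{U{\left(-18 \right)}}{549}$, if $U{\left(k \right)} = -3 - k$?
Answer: $\frac{116245}{168909} \approx 0.68821$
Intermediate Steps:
$\frac{1220}{1846} + \frac{U{\left(-18 \right)}}{549} = \frac{1220}{1846} + \frac{-3 - -18}{549} = 1220 \cdot \frac{1}{1846} + \left(-3 + 18\right) \frac{1}{549} = \frac{610}{923} + 15 \cdot \frac{1}{549} = \frac{610}{923} + \frac{5}{183} = \frac{116245}{168909}$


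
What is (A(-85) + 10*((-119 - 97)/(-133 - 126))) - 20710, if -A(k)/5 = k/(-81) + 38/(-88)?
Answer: -19112056015/923076 ≈ -20705.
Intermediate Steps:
A(k) = 95/44 + 5*k/81 (A(k) = -5*(k/(-81) + 38/(-88)) = -5*(k*(-1/81) + 38*(-1/88)) = -5*(-k/81 - 19/44) = -5*(-19/44 - k/81) = 95/44 + 5*k/81)
(A(-85) + 10*((-119 - 97)/(-133 - 126))) - 20710 = ((95/44 + (5/81)*(-85)) + 10*((-119 - 97)/(-133 - 126))) - 20710 = ((95/44 - 425/81) + 10*(-216/(-259))) - 20710 = (-11005/3564 + 10*(-216*(-1/259))) - 20710 = (-11005/3564 + 10*(216/259)) - 20710 = (-11005/3564 + 2160/259) - 20710 = 4847945/923076 - 20710 = -19112056015/923076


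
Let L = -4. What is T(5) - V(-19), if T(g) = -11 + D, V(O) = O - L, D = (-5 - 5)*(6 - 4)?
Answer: -16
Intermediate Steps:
D = -20 (D = -10*2 = -20)
V(O) = 4 + O (V(O) = O - 1*(-4) = O + 4 = 4 + O)
T(g) = -31 (T(g) = -11 - 20 = -31)
T(5) - V(-19) = -31 - (4 - 19) = -31 - 1*(-15) = -31 + 15 = -16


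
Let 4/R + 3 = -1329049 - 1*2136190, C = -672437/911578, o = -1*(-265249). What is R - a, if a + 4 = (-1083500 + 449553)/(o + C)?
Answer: 2677020349368481056/418938194572401185 ≈ 6.3900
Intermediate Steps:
o = 265249
C = -672437/911578 (C = -672437*1/911578 = -672437/911578 ≈ -0.73766)
a = -1545070060306/241794480485 (a = -4 + (-1083500 + 449553)/(265249 - 672437/911578) = -4 - 633947/241794480485/911578 = -4 - 633947*911578/241794480485 = -4 - 577892138366/241794480485 = -1545070060306/241794480485 ≈ -6.3900)
R = -2/1732621 (R = 4/(-3 + (-1329049 - 1*2136190)) = 4/(-3 + (-1329049 - 2136190)) = 4/(-3 - 3465239) = 4/(-3465242) = 4*(-1/3465242) = -2/1732621 ≈ -1.1543e-6)
R - a = -2/1732621 - 1*(-1545070060306/241794480485) = -2/1732621 + 1545070060306/241794480485 = 2677020349368481056/418938194572401185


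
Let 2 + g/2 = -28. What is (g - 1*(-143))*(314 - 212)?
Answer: 8466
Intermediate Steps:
g = -60 (g = -4 + 2*(-28) = -4 - 56 = -60)
(g - 1*(-143))*(314 - 212) = (-60 - 1*(-143))*(314 - 212) = (-60 + 143)*102 = 83*102 = 8466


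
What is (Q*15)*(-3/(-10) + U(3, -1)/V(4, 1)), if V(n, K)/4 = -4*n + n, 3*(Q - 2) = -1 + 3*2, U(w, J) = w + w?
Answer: 77/8 ≈ 9.6250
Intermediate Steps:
U(w, J) = 2*w
Q = 11/3 (Q = 2 + (-1 + 3*2)/3 = 2 + (-1 + 6)/3 = 2 + (⅓)*5 = 2 + 5/3 = 11/3 ≈ 3.6667)
V(n, K) = -12*n (V(n, K) = 4*(-4*n + n) = 4*(-3*n) = -12*n)
(Q*15)*(-3/(-10) + U(3, -1)/V(4, 1)) = ((11/3)*15)*(-3/(-10) + (2*3)/((-12*4))) = 55*(-3*(-⅒) + 6/(-48)) = 55*(3/10 + 6*(-1/48)) = 55*(3/10 - ⅛) = 55*(7/40) = 77/8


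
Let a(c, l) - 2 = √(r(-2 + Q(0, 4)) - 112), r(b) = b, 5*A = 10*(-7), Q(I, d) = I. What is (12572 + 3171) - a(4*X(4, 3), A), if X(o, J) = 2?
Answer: 15741 - I*√114 ≈ 15741.0 - 10.677*I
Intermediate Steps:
A = -14 (A = (10*(-7))/5 = (⅕)*(-70) = -14)
a(c, l) = 2 + I*√114 (a(c, l) = 2 + √((-2 + 0) - 112) = 2 + √(-2 - 112) = 2 + √(-114) = 2 + I*√114)
(12572 + 3171) - a(4*X(4, 3), A) = (12572 + 3171) - (2 + I*√114) = 15743 + (-2 - I*√114) = 15741 - I*√114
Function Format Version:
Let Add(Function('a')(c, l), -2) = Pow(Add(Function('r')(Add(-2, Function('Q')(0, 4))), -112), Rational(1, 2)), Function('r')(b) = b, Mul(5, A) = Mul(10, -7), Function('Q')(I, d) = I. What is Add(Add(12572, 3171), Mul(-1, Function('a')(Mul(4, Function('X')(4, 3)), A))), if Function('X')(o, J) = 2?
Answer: Add(15741, Mul(-1, I, Pow(114, Rational(1, 2)))) ≈ Add(15741., Mul(-10.677, I))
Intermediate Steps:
A = -14 (A = Mul(Rational(1, 5), Mul(10, -7)) = Mul(Rational(1, 5), -70) = -14)
Function('a')(c, l) = Add(2, Mul(I, Pow(114, Rational(1, 2)))) (Function('a')(c, l) = Add(2, Pow(Add(Add(-2, 0), -112), Rational(1, 2))) = Add(2, Pow(Add(-2, -112), Rational(1, 2))) = Add(2, Pow(-114, Rational(1, 2))) = Add(2, Mul(I, Pow(114, Rational(1, 2)))))
Add(Add(12572, 3171), Mul(-1, Function('a')(Mul(4, Function('X')(4, 3)), A))) = Add(Add(12572, 3171), Mul(-1, Add(2, Mul(I, Pow(114, Rational(1, 2)))))) = Add(15743, Add(-2, Mul(-1, I, Pow(114, Rational(1, 2))))) = Add(15741, Mul(-1, I, Pow(114, Rational(1, 2))))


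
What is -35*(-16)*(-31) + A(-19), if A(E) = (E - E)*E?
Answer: -17360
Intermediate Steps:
A(E) = 0 (A(E) = 0*E = 0)
-35*(-16)*(-31) + A(-19) = -35*(-16)*(-31) + 0 = 560*(-31) + 0 = -17360 + 0 = -17360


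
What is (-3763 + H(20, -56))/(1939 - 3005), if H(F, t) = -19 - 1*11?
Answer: 3793/1066 ≈ 3.5582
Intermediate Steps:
H(F, t) = -30 (H(F, t) = -19 - 11 = -30)
(-3763 + H(20, -56))/(1939 - 3005) = (-3763 - 30)/(1939 - 3005) = -3793/(-1066) = -3793*(-1/1066) = 3793/1066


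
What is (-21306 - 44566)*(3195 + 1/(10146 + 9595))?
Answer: -4154711456512/19741 ≈ -2.1046e+8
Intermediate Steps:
(-21306 - 44566)*(3195 + 1/(10146 + 9595)) = -65872*(3195 + 1/19741) = -65872*63072496/19741 = -4154711456512/19741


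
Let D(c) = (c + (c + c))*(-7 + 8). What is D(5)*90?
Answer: 1350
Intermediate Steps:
D(c) = 3*c (D(c) = (c + 2*c)*1 = (3*c)*1 = 3*c)
D(5)*90 = (3*5)*90 = 15*90 = 1350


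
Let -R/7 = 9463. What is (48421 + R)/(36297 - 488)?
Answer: -17820/35809 ≈ -0.49764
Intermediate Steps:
R = -66241 (R = -7*9463 = -66241)
(48421 + R)/(36297 - 488) = (48421 - 66241)/(36297 - 488) = -17820/35809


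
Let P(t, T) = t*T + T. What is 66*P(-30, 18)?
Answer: -34452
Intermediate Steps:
P(t, T) = T + T*t (P(t, T) = T*t + T = T + T*t)
66*P(-30, 18) = 66*(18*(1 - 30)) = 66*(18*(-29)) = 66*(-522) = -34452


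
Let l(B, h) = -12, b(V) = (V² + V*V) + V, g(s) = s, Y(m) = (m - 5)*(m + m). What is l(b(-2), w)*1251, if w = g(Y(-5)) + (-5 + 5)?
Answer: -15012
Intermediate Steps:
Y(m) = 2*m*(-5 + m) (Y(m) = (-5 + m)*(2*m) = 2*m*(-5 + m))
b(V) = V + 2*V² (b(V) = (V² + V²) + V = 2*V² + V = V + 2*V²)
w = 100 (w = 2*(-5)*(-5 - 5) + (-5 + 5) = 2*(-5)*(-10) + 0 = 100 + 0 = 100)
l(b(-2), w)*1251 = -12*1251 = -15012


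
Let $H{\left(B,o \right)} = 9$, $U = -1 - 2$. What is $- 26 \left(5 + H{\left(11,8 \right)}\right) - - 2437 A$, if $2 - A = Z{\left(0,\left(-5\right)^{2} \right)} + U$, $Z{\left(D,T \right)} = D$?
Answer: $11821$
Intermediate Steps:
$U = -3$
$A = 5$ ($A = 2 - \left(0 - 3\right) = 2 - -3 = 2 + 3 = 5$)
$- 26 \left(5 + H{\left(11,8 \right)}\right) - - 2437 A = - 26 \left(5 + 9\right) - \left(-2437\right) 5 = \left(-26\right) 14 - -12185 = -364 + 12185 = 11821$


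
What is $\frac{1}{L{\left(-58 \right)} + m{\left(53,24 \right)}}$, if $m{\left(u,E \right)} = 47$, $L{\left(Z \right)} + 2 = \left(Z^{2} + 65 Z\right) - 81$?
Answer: $- \frac{1}{442} \approx -0.0022624$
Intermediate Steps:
$L{\left(Z \right)} = -83 + Z^{2} + 65 Z$ ($L{\left(Z \right)} = -2 - \left(81 - Z^{2} - 65 Z\right) = -2 + \left(-81 + Z^{2} + 65 Z\right) = -83 + Z^{2} + 65 Z$)
$\frac{1}{L{\left(-58 \right)} + m{\left(53,24 \right)}} = \frac{1}{\left(-83 + \left(-58\right)^{2} + 65 \left(-58\right)\right) + 47} = \frac{1}{\left(-83 + 3364 - 3770\right) + 47} = \frac{1}{-489 + 47} = \frac{1}{-442} = - \frac{1}{442}$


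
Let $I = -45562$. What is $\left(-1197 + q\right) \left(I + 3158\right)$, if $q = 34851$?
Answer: $-1427064216$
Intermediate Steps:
$\left(-1197 + q\right) \left(I + 3158\right) = \left(-1197 + 34851\right) \left(-45562 + 3158\right) = 33654 \left(-42404\right) = -1427064216$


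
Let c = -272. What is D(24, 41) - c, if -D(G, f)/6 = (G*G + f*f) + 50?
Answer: -13570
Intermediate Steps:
D(G, f) = -300 - 6*G² - 6*f² (D(G, f) = -6*((G*G + f*f) + 50) = -6*((G² + f²) + 50) = -6*(50 + G² + f²) = -300 - 6*G² - 6*f²)
D(24, 41) - c = (-300 - 6*24² - 6*41²) - 1*(-272) = (-300 - 6*576 - 6*1681) + 272 = (-300 - 3456 - 10086) + 272 = -13842 + 272 = -13570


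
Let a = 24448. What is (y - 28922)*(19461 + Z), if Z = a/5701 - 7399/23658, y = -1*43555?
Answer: -63425205995451657/44958086 ≈ -1.4108e+9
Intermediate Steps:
y = -43555
Z = 536209085/134874258 (Z = 24448/5701 - 7399/23658 = 536209085/134874258 ≈ 3.9756)
(y - 28922)*(19461 + Z) = (-43555 - 28922)*(19461 + 536209085/134874258) = -72477*2625324144023/134874258 = -63425205995451657/44958086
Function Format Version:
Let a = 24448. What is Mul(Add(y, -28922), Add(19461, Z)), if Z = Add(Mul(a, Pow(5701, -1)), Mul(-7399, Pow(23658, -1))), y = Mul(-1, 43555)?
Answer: Rational(-63425205995451657, 44958086) ≈ -1.4108e+9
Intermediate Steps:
y = -43555
Z = Rational(536209085, 134874258) (Z = Add(Mul(24448, Pow(5701, -1)), Mul(-7399, Pow(23658, -1))) = Add(Mul(24448, Rational(1, 5701)), Mul(-7399, Rational(1, 23658))) = Add(Rational(24448, 5701), Rational(-7399, 23658)) = Rational(536209085, 134874258) ≈ 3.9756)
Mul(Add(y, -28922), Add(19461, Z)) = Mul(Add(-43555, -28922), Add(19461, Rational(536209085, 134874258))) = Mul(-72477, Rational(2625324144023, 134874258)) = Rational(-63425205995451657, 44958086)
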